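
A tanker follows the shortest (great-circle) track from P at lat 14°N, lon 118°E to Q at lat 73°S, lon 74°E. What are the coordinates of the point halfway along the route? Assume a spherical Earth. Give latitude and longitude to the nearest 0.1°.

≈ lat 30.8°S, lon 108.2°E

Convert each endpoint to a unit vector on the sphere (x = cos φ cos λ, y = cos φ sin λ, z = sin φ).
The central angle between the endpoints is δ = arccos(p₁·p₂) ≈ 1.598 rad (91.6°).
Interpolate at f = 1/2 with slerp weights a = sin((1−f)δ)/sin δ ≈ 0.717, b = sin(fδ)/sin δ ≈ 0.717.
p = a·p₁ + b·p₂ ≈ (-0.269, 0.816, -0.512); φ = arcsin(p_z) ≈ -30.81°, λ = atan2(p_y, p_x) ≈ 108.24°.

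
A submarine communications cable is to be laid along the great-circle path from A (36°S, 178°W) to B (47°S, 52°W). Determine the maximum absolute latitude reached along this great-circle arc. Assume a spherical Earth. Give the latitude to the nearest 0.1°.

The great circle lies in the plane with unit normal n̂ = (p₁ × p₂)/|p₁ × p₂|.
Here n̂_z ≈ +0.449; the vertex latitude is φ_max = arccos|n̂_z| ≈ 63.3°.
Check via Clairaut: cos φ_max = |cos φ₁| · sin C = cos(36.0°)·sin(146.3°) ≈ 0.449, again giving ≈ 63.3°.

≈ 63.3°S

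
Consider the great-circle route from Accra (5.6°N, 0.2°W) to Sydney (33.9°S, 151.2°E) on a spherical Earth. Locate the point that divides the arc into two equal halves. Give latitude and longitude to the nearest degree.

≈ 44°S, 56°E

The haversine formula gives a central angle δ ≈ 2.465 rad (141.2°) between the endpoints.
Interpolate at f = 1/2 with slerp weights a = sin((1−f)δ)/sin δ ≈ 1.506, b = sin(fδ)/sin δ ≈ 1.506.
p = a·p₁ + b·p₂ ≈ (0.404, 0.597, -0.693); φ = arcsin(p_z) ≈ -43.89°, λ = atan2(p_y, p_x) ≈ 55.95°.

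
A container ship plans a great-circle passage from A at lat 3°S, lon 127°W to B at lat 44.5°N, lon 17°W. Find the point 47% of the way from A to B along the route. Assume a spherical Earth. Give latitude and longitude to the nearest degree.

≈ lat 31°N, lon 88°W

Write both endpoints as unit vectors p₁, p₂ with components (cos φ cos λ, cos φ sin λ, sin φ).
The central angle between the endpoints is δ = arccos(p₁·p₂) ≈ 1.855 rad (106.3°).
Interpolate at f = 0.47 with slerp weights a = sin((1−f)δ)/sin δ ≈ 0.867, b = sin(fδ)/sin δ ≈ 0.797.
p = a·p₁ + b·p₂ ≈ (0.023, -0.858, 0.514); φ = arcsin(p_z) ≈ 30.90°, λ = atan2(p_y, p_x) ≈ -88.47°.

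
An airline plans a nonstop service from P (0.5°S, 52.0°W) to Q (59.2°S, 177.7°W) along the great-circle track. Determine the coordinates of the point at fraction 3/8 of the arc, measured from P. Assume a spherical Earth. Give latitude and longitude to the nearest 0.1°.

Convert each endpoint to a unit vector on the sphere (x = cos φ cos λ, y = cos φ sin λ, z = sin φ).
The central angle between the endpoints is δ = arccos(p₁·p₂) ≈ 1.866 rad (106.9°).
Interpolate at f = 3/8 with slerp weights a = sin((1−f)δ)/sin δ ≈ 0.961, b = sin(fδ)/sin δ ≈ 0.673.
p = a·p₁ + b·p₂ ≈ (0.247, -0.771, -0.587); φ = arcsin(p_z) ≈ -35.93°, λ = atan2(p_y, p_x) ≈ -72.23°.

≈ (35.9°S, 72.2°W)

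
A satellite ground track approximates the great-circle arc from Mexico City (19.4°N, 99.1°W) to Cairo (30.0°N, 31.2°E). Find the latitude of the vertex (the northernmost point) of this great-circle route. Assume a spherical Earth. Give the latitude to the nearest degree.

≈ 48°N

The great circle lies in the plane with unit normal n̂ = (p₁ × p₂)/|p₁ × p₂|.
Here n̂_z ≈ +0.668; the vertex latitude is φ_max = arccos|n̂_z| ≈ 48.1°.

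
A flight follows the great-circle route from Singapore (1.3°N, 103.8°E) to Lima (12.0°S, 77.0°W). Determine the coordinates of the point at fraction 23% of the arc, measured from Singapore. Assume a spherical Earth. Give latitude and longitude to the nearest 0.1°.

Convert each endpoint to a unit vector on the sphere (x = cos φ cos λ, y = cos φ sin λ, z = sin φ).
The central angle between the endpoints is δ = arccos(p₁·p₂) ≈ 2.954 rad (169.3°).
Interpolate at f = 0.23 with slerp weights a = sin((1−f)δ)/sin δ ≈ 4.094, b = sin(fδ)/sin δ ≈ 3.375.
p = a·p₁ + b·p₂ ≈ (-0.234, 0.758, -0.609); φ = arcsin(p_z) ≈ -37.51°, λ = atan2(p_y, p_x) ≈ 107.13°.

≈ 37.5°S, 107.1°E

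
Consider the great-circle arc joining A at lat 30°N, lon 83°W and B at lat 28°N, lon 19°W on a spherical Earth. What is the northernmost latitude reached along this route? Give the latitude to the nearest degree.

≈ 33°N

The great circle lies in the plane with unit normal n̂ = (p₁ × p₂)/|p₁ × p₂|.
Here n̂_z ≈ +0.836; the vertex latitude is φ_max = arccos|n̂_z| ≈ 33.2°.
Check via Clairaut: cos φ_max = |cos φ₁| · sin C = cos(30.0°)·sin(75.0°) ≈ 0.836, again giving ≈ 33.2°.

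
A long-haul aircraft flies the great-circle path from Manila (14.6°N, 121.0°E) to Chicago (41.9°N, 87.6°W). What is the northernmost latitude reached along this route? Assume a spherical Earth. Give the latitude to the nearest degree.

≈ 67°N

The great circle lies in the plane with unit normal n̂ = (p₁ × p₂)/|p₁ × p₂|.
Here n̂_z ≈ +0.389; the vertex latitude is φ_max = arccos|n̂_z| ≈ 67.1°.
Check via Clairaut: cos φ_max = |cos φ₁| · sin C = cos(14.6°)·sin(23.7°) ≈ 0.389, again giving ≈ 67.1°.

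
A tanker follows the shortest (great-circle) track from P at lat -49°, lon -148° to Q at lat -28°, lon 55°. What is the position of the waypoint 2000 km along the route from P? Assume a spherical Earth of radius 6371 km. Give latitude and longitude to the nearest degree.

The haversine formula gives a central angle δ ≈ 1.751 rad (100.3°) between the endpoints. The total great-circle distance is δ·R ≈ 1.751 × 6371 ≈ 11153 km, so the target fraction is f = 2000/11153 ≈ 0.179.
Interpolate at f ≈ 0.179 with slerp weights a = sin((1−f)δ)/sin δ ≈ 1.007, b = sin(fδ)/sin δ ≈ 0.314.
p = a·p₁ + b·p₂ ≈ (-0.401, -0.123, -0.908); φ = arcsin(p_z) ≈ -65.17°, λ = atan2(p_y, p_x) ≈ -162.94°.

≈ lat -65°, lon -163°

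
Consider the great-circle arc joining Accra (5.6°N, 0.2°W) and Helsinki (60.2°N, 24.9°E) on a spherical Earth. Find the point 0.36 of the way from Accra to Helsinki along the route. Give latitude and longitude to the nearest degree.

≈ 26°N, 5°E

Convert each endpoint to a unit vector on the sphere (x = cos φ cos λ, y = cos φ sin λ, z = sin φ).
The central angle between the endpoints is δ = arccos(p₁·p₂) ≈ 1.009 rad (57.8°).
Interpolate at f = 0.36 with slerp weights a = sin((1−f)δ)/sin δ ≈ 0.711, b = sin(fδ)/sin δ ≈ 0.420.
p = a·p₁ + b·p₂ ≈ (0.897, 0.085, 0.434); φ = arcsin(p_z) ≈ 25.70°, λ = atan2(p_y, p_x) ≈ 5.44°.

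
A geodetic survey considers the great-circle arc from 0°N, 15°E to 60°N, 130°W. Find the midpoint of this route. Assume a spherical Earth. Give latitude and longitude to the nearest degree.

≈ 53°N, 11°W

Convert each endpoint to a unit vector on the sphere (x = cos φ cos λ, y = cos φ sin λ, z = sin φ).
The central angle between the endpoints is δ = arccos(p₁·p₂) ≈ 1.993 rad (114.2°).
Interpolate at f = 1/2 with slerp weights a = sin((1−f)δ)/sin δ ≈ 0.920, b = sin(fδ)/sin δ ≈ 0.920.
p = a·p₁ + b·p₂ ≈ (0.593, -0.114, 0.797); φ = arcsin(p_z) ≈ 52.84°, λ = atan2(p_y, p_x) ≈ -10.91°.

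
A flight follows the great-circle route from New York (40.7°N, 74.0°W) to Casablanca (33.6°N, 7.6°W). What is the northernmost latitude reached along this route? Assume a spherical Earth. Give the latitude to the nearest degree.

The great circle lies in the plane with unit normal n̂ = (p₁ × p₂)/|p₁ × p₂|.
Here n̂_z ≈ +0.733; the vertex latitude is φ_max = arccos|n̂_z| ≈ 42.9°.
Check via Clairaut: cos φ_max = |cos φ₁| · sin C = cos(40.7°)·sin(75.2°) ≈ 0.733, again giving ≈ 42.9°.

≈ 43°N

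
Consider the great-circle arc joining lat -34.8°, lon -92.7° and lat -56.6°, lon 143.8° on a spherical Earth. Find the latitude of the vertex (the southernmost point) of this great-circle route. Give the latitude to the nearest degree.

≈ -67°

The great circle lies in the plane with unit normal n̂ = (p₁ × p₂)/|p₁ × p₂|.
Here n̂_z ≈ -0.387; the vertex latitude is φ_max = arccos|n̂_z| ≈ 67.2°.
Check via Clairaut: cos φ_max = |cos φ₁| · sin C = cos(34.8°)·sin(151.9°) ≈ 0.387, again giving ≈ 67.2°.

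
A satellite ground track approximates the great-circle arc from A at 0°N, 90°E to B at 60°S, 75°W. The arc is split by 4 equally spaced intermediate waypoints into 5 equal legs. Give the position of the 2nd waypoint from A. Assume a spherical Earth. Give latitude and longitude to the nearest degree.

≈ 47°S, 81°E

From cos δ = sin φ₁ sin φ₂ + cos φ₁ cos φ₂ cos Δλ, the central angle is δ ≈ 2.075 rad (118.9°).
Interpolate at f = 2/5 with slerp weights a = sin((1−f)δ)/sin δ ≈ 1.082, b = sin(fδ)/sin δ ≈ 0.843.
p = a·p₁ + b·p₂ ≈ (0.109, 0.675, -0.730); φ = arcsin(p_z) ≈ -46.87°, λ = atan2(p_y, p_x) ≈ 80.82°.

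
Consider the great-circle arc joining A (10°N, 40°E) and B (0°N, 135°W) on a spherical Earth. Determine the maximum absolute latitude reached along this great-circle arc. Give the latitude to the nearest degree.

The great circle lies in the plane with unit normal n̂ = (p₁ × p₂)/|p₁ × p₂|.
Here n̂_z ≈ -0.443; the vertex latitude is φ_max = arccos|n̂_z| ≈ 63.7°.

≈ 64°N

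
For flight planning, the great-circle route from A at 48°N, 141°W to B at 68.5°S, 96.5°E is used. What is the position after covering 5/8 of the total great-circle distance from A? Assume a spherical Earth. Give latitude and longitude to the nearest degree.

Write both endpoints as unit vectors p₁, p₂ with components (cos φ cos λ, cos φ sin λ, sin φ).
The central angle between the endpoints is δ = arccos(p₁·p₂) ≈ 2.538 rad (145.4°).
Interpolate at f = 5/8 with slerp weights a = sin((1−f)δ)/sin δ ≈ 1.434, b = sin(fδ)/sin δ ≈ 1.761.
p = a·p₁ + b·p₂ ≈ (-0.819, 0.037, -0.573); φ = arcsin(p_z) ≈ -34.93°, λ = atan2(p_y, p_x) ≈ 177.39°.

≈ 35°S, 177°E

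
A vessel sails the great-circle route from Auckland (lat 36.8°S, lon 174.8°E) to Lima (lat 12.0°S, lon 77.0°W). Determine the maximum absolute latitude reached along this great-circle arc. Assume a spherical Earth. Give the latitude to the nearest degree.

The great circle lies in the plane with unit normal n̂ = (p₁ × p₂)/|p₁ × p₂|.
Here n̂_z ≈ +0.749; the vertex latitude is φ_max = arccos|n̂_z| ≈ 41.5°.

≈ 41°S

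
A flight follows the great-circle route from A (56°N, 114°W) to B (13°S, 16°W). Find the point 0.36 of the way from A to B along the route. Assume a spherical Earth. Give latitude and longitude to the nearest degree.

≈ (41°N, 60°W)

Write both endpoints as unit vectors p₁, p₂ with components (cos φ cos λ, cos φ sin λ, sin φ).
The central angle between the endpoints is δ = arccos(p₁·p₂) ≈ 1.836 rad (105.2°).
Interpolate at f = 0.36 with slerp weights a = sin((1−f)δ)/sin δ ≈ 0.956, b = sin(fδ)/sin δ ≈ 0.636.
p = a·p₁ + b·p₂ ≈ (0.378, -0.659, 0.650); φ = arcsin(p_z) ≈ 40.52°, λ = atan2(p_y, p_x) ≈ -60.15°.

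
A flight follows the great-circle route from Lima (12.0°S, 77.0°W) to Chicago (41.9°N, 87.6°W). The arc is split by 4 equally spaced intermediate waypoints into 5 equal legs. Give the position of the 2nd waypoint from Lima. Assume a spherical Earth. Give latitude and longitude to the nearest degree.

Write both endpoints as unit vectors p₁, p₂ with components (cos φ cos λ, cos φ sin λ, sin φ).
The central angle between the endpoints is δ = arccos(p₁·p₂) ≈ 0.956 rad (54.8°).
Interpolate at f = 2/5 with slerp weights a = sin((1−f)δ)/sin δ ≈ 0.664, b = sin(fδ)/sin δ ≈ 0.457.
p = a·p₁ + b·p₂ ≈ (0.160, -0.973, 0.167); φ = arcsin(p_z) ≈ 9.61°, λ = atan2(p_y, p_x) ≈ -80.64°.

≈ (10°N, 81°W)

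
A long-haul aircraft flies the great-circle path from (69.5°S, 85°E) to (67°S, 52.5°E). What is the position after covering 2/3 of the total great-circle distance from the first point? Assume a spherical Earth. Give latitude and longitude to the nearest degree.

From cos δ = sin φ₁ sin φ₂ + cos φ₁ cos φ₂ cos Δλ, the central angle is δ ≈ 0.212 rad (12.1°).
Interpolate at f = 2/3 with slerp weights a = sin((1−f)δ)/sin δ ≈ 0.336, b = sin(fδ)/sin δ ≈ 0.669.
p = a·p₁ + b·p₂ ≈ (0.169, 0.325, -0.931); φ = arcsin(p_z) ≈ -68.52°, λ = atan2(p_y, p_x) ≈ 62.43°.

≈ (69°S, 62°E)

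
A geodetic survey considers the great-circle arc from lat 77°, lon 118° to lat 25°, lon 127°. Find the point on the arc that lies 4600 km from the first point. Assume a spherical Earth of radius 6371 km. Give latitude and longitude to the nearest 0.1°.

Write both endpoints as unit vectors p₁, p₂ with components (cos φ cos λ, cos φ sin λ, sin φ).
The central angle between the endpoints is δ = arccos(p₁·p₂) ≈ 0.911 rad (52.2°). The total great-circle distance is δ·R ≈ 0.911 × 6371 ≈ 5802 km, so the target fraction is f = 4600/5802 ≈ 0.793.
Interpolate at f ≈ 0.793 with slerp weights a = sin((1−f)δ)/sin δ ≈ 0.237, b = sin(fδ)/sin δ ≈ 0.837.
p = a·p₁ + b·p₂ ≈ (-0.481, 0.653, 0.585); φ = arcsin(p_z) ≈ 35.80°, λ = atan2(p_y, p_x) ≈ 126.41°.

≈ lat 35.8°, lon 126.4°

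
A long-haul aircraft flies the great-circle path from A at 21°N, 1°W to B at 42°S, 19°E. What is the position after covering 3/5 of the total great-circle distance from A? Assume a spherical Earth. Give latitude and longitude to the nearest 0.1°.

≈ 17.0°S, 9.7°E

Write both endpoints as unit vectors p₁, p₂ with components (cos φ cos λ, cos φ sin λ, sin φ).
The central angle between the endpoints is δ = arccos(p₁·p₂) ≈ 1.146 rad (65.7°).
Interpolate at f = 3/5 with slerp weights a = sin((1−f)δ)/sin δ ≈ 0.486, b = sin(fδ)/sin δ ≈ 0.697.
p = a·p₁ + b·p₂ ≈ (0.943, 0.161, -0.292); φ = arcsin(p_z) ≈ -16.98°, λ = atan2(p_y, p_x) ≈ 9.67°.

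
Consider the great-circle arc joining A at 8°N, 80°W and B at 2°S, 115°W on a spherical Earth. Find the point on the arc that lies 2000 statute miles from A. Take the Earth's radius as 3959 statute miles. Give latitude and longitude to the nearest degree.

≈ 0°N, 108°W

From cos δ = sin φ₁ sin φ₂ + cos φ₁ cos φ₂ cos Δλ, the central angle is δ ≈ 0.634 rad (36.3°). The total great-circle distance is δ·R ≈ 0.634 × 3959 ≈ 2509 mi, so the target fraction is f = 2000/2509 ≈ 0.797.
Interpolate at f ≈ 0.797 with slerp weights a = sin((1−f)δ)/sin δ ≈ 0.216, b = sin(fδ)/sin δ ≈ 0.817.
p = a·p₁ + b·p₂ ≈ (-0.308, -0.951, 0.002); φ = arcsin(p_z) ≈ 0.09°, λ = atan2(p_y, p_x) ≈ -107.94°.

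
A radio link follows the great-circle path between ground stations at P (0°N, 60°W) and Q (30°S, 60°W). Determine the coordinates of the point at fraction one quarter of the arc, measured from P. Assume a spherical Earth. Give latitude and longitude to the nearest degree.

≈ (7°S, 60°W)

The haversine formula gives a central angle δ ≈ 0.524 rad (30.0°) between the endpoints.
Interpolate at f = 1/4 with slerp weights a = sin((1−f)δ)/sin δ ≈ 0.765, b = sin(fδ)/sin δ ≈ 0.261.
p = a·p₁ + b·p₂ ≈ (0.496, -0.859, -0.131); φ = arcsin(p_z) ≈ -7.50°, λ = atan2(p_y, p_x) ≈ -60.00°.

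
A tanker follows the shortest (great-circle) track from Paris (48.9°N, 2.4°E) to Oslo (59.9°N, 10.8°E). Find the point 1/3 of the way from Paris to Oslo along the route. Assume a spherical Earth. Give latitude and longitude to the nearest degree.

Write both endpoints as unit vectors p₁, p₂ with components (cos φ cos λ, cos φ sin λ, sin φ).
The central angle between the endpoints is δ = arccos(p₁·p₂) ≈ 0.210 rad (12.0°).
Interpolate at f = 1/3 with slerp weights a = sin((1−f)δ)/sin δ ≈ 0.669, b = sin(fδ)/sin δ ≈ 0.336.
p = a·p₁ + b·p₂ ≈ (0.605, 0.050, 0.795); φ = arcsin(p_z) ≈ 52.63°, λ = atan2(p_y, p_x) ≈ 4.72°.

≈ (53°N, 5°E)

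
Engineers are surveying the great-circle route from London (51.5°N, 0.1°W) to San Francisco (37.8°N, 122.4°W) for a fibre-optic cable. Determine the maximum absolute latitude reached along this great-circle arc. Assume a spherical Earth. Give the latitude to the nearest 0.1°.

The great circle lies in the plane with unit normal n̂ = (p₁ × p₂)/|p₁ × p₂|.
Here n̂_z ≈ -0.426; the vertex latitude is φ_max = arccos|n̂_z| ≈ 64.8°.
Check via Clairaut: cos φ_max = |cos φ₁| · sin C = cos(51.5°)·sin(43.2°) ≈ 0.426, again giving ≈ 64.8°.

≈ 64.8°N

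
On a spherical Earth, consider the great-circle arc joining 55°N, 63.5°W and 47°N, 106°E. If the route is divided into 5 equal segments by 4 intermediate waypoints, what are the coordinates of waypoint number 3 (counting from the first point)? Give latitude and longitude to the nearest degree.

≈ 77°N, 91°E

Convert each endpoint to a unit vector on the sphere (x = cos φ cos λ, y = cos φ sin λ, z = sin φ).
The central angle between the endpoints is δ = arccos(p₁·p₂) ≈ 1.355 rad (77.6°).
Interpolate at f = 3/5 with slerp weights a = sin((1−f)δ)/sin δ ≈ 0.528, b = sin(fδ)/sin δ ≈ 0.744.
p = a·p₁ + b·p₂ ≈ (-0.005, 0.216, 0.976); φ = arcsin(p_z) ≈ 77.50°, λ = atan2(p_y, p_x) ≈ 91.23°.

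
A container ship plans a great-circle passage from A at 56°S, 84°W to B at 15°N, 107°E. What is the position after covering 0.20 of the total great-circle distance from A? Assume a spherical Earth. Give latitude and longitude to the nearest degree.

≈ 80°S, 129°W

Write both endpoints as unit vectors p₁, p₂ with components (cos φ cos λ, cos φ sin λ, sin φ).
The central angle between the endpoints is δ = arccos(p₁·p₂) ≈ 2.411 rad (138.1°).
Interpolate at f = 0.20 with slerp weights a = sin((1−f)δ)/sin δ ≈ 1.404, b = sin(fδ)/sin δ ≈ 0.695.
p = a·p₁ + b·p₂ ≈ (-0.114, -0.139, -0.984); φ = arcsin(p_z) ≈ -79.65°, λ = atan2(p_y, p_x) ≈ -129.48°.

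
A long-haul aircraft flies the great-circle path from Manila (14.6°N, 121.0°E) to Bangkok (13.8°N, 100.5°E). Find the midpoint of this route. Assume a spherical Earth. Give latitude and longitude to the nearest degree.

≈ 14°N, 111°E

Convert each endpoint to a unit vector on the sphere (x = cos φ cos λ, y = cos φ sin λ, z = sin φ).
The central angle between the endpoints is δ = arccos(p₁·p₂) ≈ 0.347 rad (19.9°).
Interpolate at f = 1/2 with slerp weights a = sin((1−f)δ)/sin δ ≈ 0.508, b = sin(fδ)/sin δ ≈ 0.508.
p = a·p₁ + b·p₂ ≈ (-0.343, 0.906, 0.249); φ = arcsin(p_z) ≈ 14.42°, λ = atan2(p_y, p_x) ≈ 110.73°.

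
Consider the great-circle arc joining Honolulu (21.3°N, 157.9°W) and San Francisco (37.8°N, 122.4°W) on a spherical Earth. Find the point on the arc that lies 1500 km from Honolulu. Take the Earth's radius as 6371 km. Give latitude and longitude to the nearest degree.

≈ 29°N, 146°W

Write both endpoints as unit vectors p₁, p₂ with components (cos φ cos λ, cos φ sin λ, sin φ).
The central angle between the endpoints is δ = arccos(p₁·p₂) ≈ 0.606 rad (34.7°). The total great-circle distance is δ·R ≈ 0.606 × 6371 ≈ 3860 km, so the target fraction is f = 1500/3860 ≈ 0.389.
Interpolate at f ≈ 0.389 with slerp weights a = sin((1−f)δ)/sin δ ≈ 0.636, b = sin(fδ)/sin δ ≈ 0.410.
p = a·p₁ + b·p₂ ≈ (-0.722, -0.496, 0.482); φ = arcsin(p_z) ≈ 28.81°, λ = atan2(p_y, p_x) ≈ -145.51°.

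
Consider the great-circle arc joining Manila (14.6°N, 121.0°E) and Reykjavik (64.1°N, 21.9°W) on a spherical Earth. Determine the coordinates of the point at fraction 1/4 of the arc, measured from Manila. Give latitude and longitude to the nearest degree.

From cos δ = sin φ₁ sin φ₂ + cos φ₁ cos φ₂ cos Δλ, the central angle is δ ≈ 1.681 rad (96.3°).
Interpolate at f = 1/4 with slerp weights a = sin((1−f)δ)/sin δ ≈ 0.958, b = sin(fδ)/sin δ ≈ 0.411.
p = a·p₁ + b·p₂ ≈ (-0.311, 0.728, 0.611); φ = arcsin(p_z) ≈ 37.65°, λ = atan2(p_y, p_x) ≈ 113.15°.

≈ 38°N, 113°E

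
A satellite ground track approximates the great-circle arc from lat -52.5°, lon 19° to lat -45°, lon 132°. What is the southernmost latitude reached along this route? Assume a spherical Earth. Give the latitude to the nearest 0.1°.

The great circle lies in the plane with unit normal n̂ = (p₁ × p₂)/|p₁ × p₂|.
Here n̂_z ≈ +0.431; the vertex latitude is φ_max = arccos|n̂_z| ≈ 64.5°.
Check via Clairaut: cos φ_max = |cos φ₁| · sin C = cos(52.5°)·sin(134.9°) ≈ 0.431, again giving ≈ 64.5°.

≈ -64.5°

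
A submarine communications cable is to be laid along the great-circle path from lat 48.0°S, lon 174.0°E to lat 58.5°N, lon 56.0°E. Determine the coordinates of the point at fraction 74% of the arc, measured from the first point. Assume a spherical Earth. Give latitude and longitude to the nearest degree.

≈ lat 38°N, lon 105°E

The haversine formula gives a central angle δ ≈ 2.494 rad (142.9°) between the endpoints.
Interpolate at f = 0.74 with slerp weights a = sin((1−f)δ)/sin δ ≈ 1.002, b = sin(fδ)/sin δ ≈ 1.596.
p = a·p₁ + b·p₂ ≈ (-0.200, 0.761, 0.616); φ = arcsin(p_z) ≈ 38.06°, λ = atan2(p_y, p_x) ≈ 104.74°.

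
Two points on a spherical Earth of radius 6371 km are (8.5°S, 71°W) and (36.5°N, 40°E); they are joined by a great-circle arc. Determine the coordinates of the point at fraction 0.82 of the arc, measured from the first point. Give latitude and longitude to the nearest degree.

≈ (36°N, 15°E)

The haversine formula gives a central angle δ ≈ 1.953 rad (111.9°) between the endpoints.
Interpolate at f = 0.82 with slerp weights a = sin((1−f)δ)/sin δ ≈ 0.371, b = sin(fδ)/sin δ ≈ 1.077.
p = a·p₁ + b·p₂ ≈ (0.783, 0.210, 0.586); φ = arcsin(p_z) ≈ 35.87°, λ = atan2(p_y, p_x) ≈ 14.99°.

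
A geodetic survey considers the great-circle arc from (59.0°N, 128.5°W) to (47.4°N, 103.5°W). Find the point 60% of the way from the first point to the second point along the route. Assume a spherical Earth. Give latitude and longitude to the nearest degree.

Convert each endpoint to a unit vector on the sphere (x = cos φ cos λ, y = cos φ sin λ, z = sin φ).
The central angle between the endpoints is δ = arccos(p₁·p₂) ≈ 0.327 rad (18.8°).
Interpolate at f = 0.60 with slerp weights a = sin((1−f)δ)/sin δ ≈ 0.406, b = sin(fδ)/sin δ ≈ 0.607.
p = a·p₁ + b·p₂ ≈ (-0.226, -0.563, 0.795); φ = arcsin(p_z) ≈ 52.64°, λ = atan2(p_y, p_x) ≈ -111.88°.

≈ (53°N, 112°W)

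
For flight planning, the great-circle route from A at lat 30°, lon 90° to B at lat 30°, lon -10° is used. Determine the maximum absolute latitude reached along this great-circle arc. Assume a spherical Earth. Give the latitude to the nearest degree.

The great circle lies in the plane with unit normal n̂ = (p₁ × p₂)/|p₁ × p₂|.
Here n̂_z ≈ -0.744; the vertex latitude is φ_max = arccos|n̂_z| ≈ 41.9°.

≈ 42°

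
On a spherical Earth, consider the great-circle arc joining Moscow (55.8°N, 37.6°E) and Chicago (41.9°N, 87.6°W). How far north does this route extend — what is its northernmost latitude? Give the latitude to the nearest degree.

The great circle lies in the plane with unit normal n̂ = (p₁ × p₂)/|p₁ × p₂|.
Here n̂_z ≈ -0.360; the vertex latitude is φ_max = arccos|n̂_z| ≈ 68.9°.
Check via Clairaut: cos φ_max = |cos φ₁| · sin C = cos(55.8°)·sin(39.8°) ≈ 0.360, again giving ≈ 68.9°.

≈ 69°N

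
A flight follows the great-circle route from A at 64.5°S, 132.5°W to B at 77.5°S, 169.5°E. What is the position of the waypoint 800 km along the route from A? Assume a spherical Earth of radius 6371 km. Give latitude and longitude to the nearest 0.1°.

≈ 70.4°S, 143.3°W

Write both endpoints as unit vectors p₁, p₂ with components (cos φ cos λ, cos φ sin λ, sin φ).
The central angle between the endpoints is δ = arccos(p₁·p₂) ≈ 0.375 rad (21.5°). The total great-circle distance is δ·R ≈ 0.375 × 6371 ≈ 2388 km, so the target fraction is f = 800/2388 ≈ 0.335.
Interpolate at f ≈ 0.335 with slerp weights a = sin((1−f)δ)/sin δ ≈ 0.674, b = sin(fδ)/sin δ ≈ 0.342.
p = a·p₁ + b·p₂ ≈ (-0.269, -0.200, -0.942); φ = arcsin(p_z) ≈ -70.41°, λ = atan2(p_y, p_x) ≈ -143.29°.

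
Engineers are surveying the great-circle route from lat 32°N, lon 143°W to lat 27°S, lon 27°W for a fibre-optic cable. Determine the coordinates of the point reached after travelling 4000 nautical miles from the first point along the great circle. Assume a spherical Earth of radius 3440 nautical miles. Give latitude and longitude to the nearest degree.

Convert each endpoint to a unit vector on the sphere (x = cos φ cos λ, y = cos φ sin λ, z = sin φ).
The central angle between the endpoints is δ = arccos(p₁·p₂) ≈ 2.180 rad (124.9°). The total great-circle distance is δ·R ≈ 2.180 × 3440 ≈ 7498 nmi, so the target fraction is f = 4000/7498 ≈ 0.534.
Interpolate at f ≈ 0.534 with slerp weights a = sin((1−f)δ)/sin δ ≈ 1.037, b = sin(fδ)/sin δ ≈ 1.119.
p = a·p₁ + b·p₂ ≈ (0.186, -0.982, 0.041); φ = arcsin(p_z) ≈ 2.37°, λ = atan2(p_y, p_x) ≈ -79.26°.

≈ lat 2°N, lon 79°W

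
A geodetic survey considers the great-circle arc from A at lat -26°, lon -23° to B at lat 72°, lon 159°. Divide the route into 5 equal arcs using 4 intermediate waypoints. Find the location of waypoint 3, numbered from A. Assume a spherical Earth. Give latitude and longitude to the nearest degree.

≈ lat 54°, lon -24°

Write both endpoints as unit vectors p₁, p₂ with components (cos φ cos λ, cos φ sin λ, sin φ).
The central angle between the endpoints is δ = arccos(p₁·p₂) ≈ 2.339 rad (134.0°).
Interpolate at f = 3/5 with slerp weights a = sin((1−f)δ)/sin δ ≈ 1.119, b = sin(fδ)/sin δ ≈ 1.370.
p = a·p₁ + b·p₂ ≈ (0.530, -0.241, 0.813); φ = arcsin(p_z) ≈ 54.38°, λ = atan2(p_y, p_x) ≈ -24.45°.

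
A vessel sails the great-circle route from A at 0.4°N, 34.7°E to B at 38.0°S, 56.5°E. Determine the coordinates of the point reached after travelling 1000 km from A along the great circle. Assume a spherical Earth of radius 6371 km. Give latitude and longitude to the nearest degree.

Convert each endpoint to a unit vector on the sphere (x = cos φ cos λ, y = cos φ sin λ, z = sin φ).
The central angle between the endpoints is δ = arccos(p₁·p₂) ≈ 0.756 rad (43.3°). The total great-circle distance is δ·R ≈ 0.756 × 6371 ≈ 4819 km, so the target fraction is f = 1000/4819 ≈ 0.208.
Interpolate at f ≈ 0.208 with slerp weights a = sin((1−f)δ)/sin δ ≈ 0.822, b = sin(fδ)/sin δ ≈ 0.228.
p = a·p₁ + b·p₂ ≈ (0.775, 0.618, -0.134); φ = arcsin(p_z) ≈ -7.73°, λ = atan2(p_y, p_x) ≈ 38.56°.

≈ 8°S, 39°E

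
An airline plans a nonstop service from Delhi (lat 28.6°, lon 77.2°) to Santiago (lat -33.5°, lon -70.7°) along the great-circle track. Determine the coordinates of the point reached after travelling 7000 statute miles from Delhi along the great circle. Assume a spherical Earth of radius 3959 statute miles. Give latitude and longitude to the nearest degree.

Convert each endpoint to a unit vector on the sphere (x = cos φ cos λ, y = cos φ sin λ, z = sin φ).
The central angle between the endpoints is δ = arccos(p₁·p₂) ≈ 2.656 rad (152.2°). The total great-circle distance is δ·R ≈ 2.656 × 3959 ≈ 10515 mi, so the target fraction is f = 7000/10515 ≈ 0.666.
Interpolate at f ≈ 0.666 with slerp weights a = sin((1−f)δ)/sin δ ≈ 1.662, b = sin(fδ)/sin δ ≈ 2.101.
p = a·p₁ + b·p₂ ≈ (0.902, -0.230, -0.364); φ = arcsin(p_z) ≈ -21.35°, λ = atan2(p_y, p_x) ≈ -14.33°.

≈ lat -21°, lon -14°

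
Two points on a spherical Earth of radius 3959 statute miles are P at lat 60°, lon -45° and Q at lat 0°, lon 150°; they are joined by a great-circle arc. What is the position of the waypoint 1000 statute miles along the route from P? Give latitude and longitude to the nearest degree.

Convert each endpoint to a unit vector on the sphere (x = cos φ cos λ, y = cos φ sin λ, z = sin φ).
The central angle between the endpoints is δ = arccos(p₁·p₂) ≈ 2.075 rad (118.9°). The total great-circle distance is δ·R ≈ 2.075 × 3959 ≈ 8214 mi, so the target fraction is f = 1000/8214 ≈ 0.122.
Interpolate at f ≈ 0.122 with slerp weights a = sin((1−f)δ)/sin δ ≈ 1.106, b = sin(fδ)/sin δ ≈ 0.285.
p = a·p₁ + b·p₂ ≈ (0.144, -0.248, 0.958); φ = arcsin(p_z) ≈ 73.32°, λ = atan2(p_y, p_x) ≈ -59.91°.

≈ lat 73°, lon -60°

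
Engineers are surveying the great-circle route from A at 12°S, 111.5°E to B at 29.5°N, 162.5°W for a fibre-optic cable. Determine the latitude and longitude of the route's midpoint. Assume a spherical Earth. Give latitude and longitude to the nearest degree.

Convert each endpoint to a unit vector on the sphere (x = cos φ cos λ, y = cos φ sin λ, z = sin φ).
The central angle between the endpoints is δ = arccos(p₁·p₂) ≈ 1.614 rad (92.5°).
Interpolate at f = 1/2 with slerp weights a = sin((1−f)δ)/sin δ ≈ 0.723, b = sin(fδ)/sin δ ≈ 0.723.
p = a·p₁ + b·p₂ ≈ (-0.859, 0.469, 0.206); φ = arcsin(p_z) ≈ 11.87°, λ = atan2(p_y, p_x) ≈ 151.39°.

≈ 12°N, 151°E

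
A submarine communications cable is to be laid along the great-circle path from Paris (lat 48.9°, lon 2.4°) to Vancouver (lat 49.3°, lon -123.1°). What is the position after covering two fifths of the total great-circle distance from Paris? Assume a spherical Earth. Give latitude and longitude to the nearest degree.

Convert each endpoint to a unit vector on the sphere (x = cos φ cos λ, y = cos φ sin λ, z = sin φ).
The central angle between the endpoints is δ = arccos(p₁·p₂) ≈ 1.243 rad (71.2°).
Interpolate at f = 2/5 with slerp weights a = sin((1−f)δ)/sin δ ≈ 0.717, b = sin(fδ)/sin δ ≈ 0.504.
p = a·p₁ + b·p₂ ≈ (0.291, -0.255, 0.922); φ = arcsin(p_z) ≈ 67.21°, λ = atan2(p_y, p_x) ≈ -41.25°.

≈ lat 67°, lon -41°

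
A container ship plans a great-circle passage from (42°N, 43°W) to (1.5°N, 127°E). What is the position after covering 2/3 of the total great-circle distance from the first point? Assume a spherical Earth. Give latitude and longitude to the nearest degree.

Write both endpoints as unit vectors p₁, p₂ with components (cos φ cos λ, cos φ sin λ, sin φ).
The central angle between the endpoints is δ = arccos(p₁·p₂) ≈ 2.366 rad (135.6°).
Interpolate at f = 2/3 with slerp weights a = sin((1−f)δ)/sin δ ≈ 1.013, b = sin(fδ)/sin δ ≈ 1.428.
p = a·p₁ + b·p₂ ≈ (-0.309, 0.627, 0.715); φ = arcsin(p_z) ≈ 45.68°, λ = atan2(p_y, p_x) ≈ 116.21°.

≈ (46°N, 116°E)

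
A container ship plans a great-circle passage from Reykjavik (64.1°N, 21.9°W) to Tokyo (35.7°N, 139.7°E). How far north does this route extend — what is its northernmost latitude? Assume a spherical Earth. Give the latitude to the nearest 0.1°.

≈ 83.5°N

The great circle lies in the plane with unit normal n̂ = (p₁ × p₂)/|p₁ × p₂|.
Here n̂_z ≈ +0.114; the vertex latitude is φ_max = arccos|n̂_z| ≈ 83.5°.
Check via Clairaut: cos φ_max = |cos φ₁| · sin C = cos(64.1°)·sin(15.1°) ≈ 0.114, again giving ≈ 83.5°.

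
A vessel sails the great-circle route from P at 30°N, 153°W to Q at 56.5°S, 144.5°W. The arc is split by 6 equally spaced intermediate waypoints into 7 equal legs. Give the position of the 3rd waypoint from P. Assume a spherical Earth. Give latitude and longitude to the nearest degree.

From cos δ = sin φ₁ sin φ₂ + cos φ₁ cos φ₂ cos Δλ, the central angle is δ ≈ 1.515 rad (86.8°).
Interpolate at f = 3/7 with slerp weights a = sin((1−f)δ)/sin δ ≈ 0.763, b = sin(fδ)/sin δ ≈ 0.606.
p = a·p₁ + b·p₂ ≈ (-0.861, -0.494, -0.124); φ = arcsin(p_z) ≈ -7.10°, λ = atan2(p_y, p_x) ≈ -150.15°.

≈ 7°S, 150°W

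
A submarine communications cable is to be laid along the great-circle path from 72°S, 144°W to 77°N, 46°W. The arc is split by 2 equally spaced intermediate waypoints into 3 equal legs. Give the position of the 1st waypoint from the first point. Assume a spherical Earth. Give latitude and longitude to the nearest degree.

Write both endpoints as unit vectors p₁, p₂ with components (cos φ cos λ, cos φ sin λ, sin φ).
The central angle between the endpoints is δ = arccos(p₁·p₂) ≈ 2.783 rad (159.4°).
Interpolate at f = 1/3 with slerp weights a = sin((1−f)δ)/sin δ ≈ 2.734, b = sin(fδ)/sin δ ≈ 2.279.
p = a·p₁ + b·p₂ ≈ (-0.327, -0.865, -0.379); φ = arcsin(p_z) ≈ -22.29°, λ = atan2(p_y, p_x) ≈ -110.72°.

≈ 22°S, 111°W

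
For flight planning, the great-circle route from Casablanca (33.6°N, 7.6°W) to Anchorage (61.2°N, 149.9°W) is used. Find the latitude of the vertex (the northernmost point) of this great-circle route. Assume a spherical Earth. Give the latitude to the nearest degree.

The great circle lies in the plane with unit normal n̂ = (p₁ × p₂)/|p₁ × p₂|.
Here n̂_z ≈ -0.249; the vertex latitude is φ_max = arccos|n̂_z| ≈ 75.6°.

≈ 76°N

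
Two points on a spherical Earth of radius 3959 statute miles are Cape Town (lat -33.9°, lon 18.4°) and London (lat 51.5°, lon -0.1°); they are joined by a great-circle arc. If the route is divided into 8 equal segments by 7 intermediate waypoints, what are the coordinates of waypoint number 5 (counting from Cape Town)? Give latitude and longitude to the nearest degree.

Convert each endpoint to a unit vector on the sphere (x = cos φ cos λ, y = cos φ sin λ, z = sin φ).
The central angle between the endpoints is δ = arccos(p₁·p₂) ≈ 1.517 rad (86.9°).
Interpolate at f = 5/8 with slerp weights a = sin((1−f)δ)/sin δ ≈ 0.540, b = sin(fδ)/sin δ ≈ 0.814.
p = a·p₁ + b·p₂ ≈ (0.931, 0.140, 0.336); φ = arcsin(p_z) ≈ 19.62°, λ = atan2(p_y, p_x) ≈ 8.58°.

≈ lat 20°, lon 9°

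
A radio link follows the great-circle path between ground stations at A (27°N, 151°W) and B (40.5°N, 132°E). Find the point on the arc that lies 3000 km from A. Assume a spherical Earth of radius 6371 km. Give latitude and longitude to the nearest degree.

Convert each endpoint to a unit vector on the sphere (x = cos φ cos λ, y = cos φ sin λ, z = sin φ).
The central angle between the endpoints is δ = arccos(p₁·p₂) ≈ 1.107 rad (63.4°). The total great-circle distance is δ·R ≈ 1.107 × 6371 ≈ 7053 km, so the target fraction is f = 3000/7053 ≈ 0.425.
Interpolate at f ≈ 0.425 with slerp weights a = sin((1−f)δ)/sin δ ≈ 0.664, b = sin(fδ)/sin δ ≈ 0.507.
p = a·p₁ + b·p₂ ≈ (-0.776, -0.000, 0.631); φ = arcsin(p_z) ≈ 39.12°, λ = atan2(p_y, p_x) ≈ -179.98°.

≈ (39°N, 180°E)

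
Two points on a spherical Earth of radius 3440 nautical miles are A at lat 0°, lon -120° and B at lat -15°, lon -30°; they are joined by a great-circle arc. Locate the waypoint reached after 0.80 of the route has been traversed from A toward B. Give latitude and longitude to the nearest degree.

The haversine formula gives a central angle δ ≈ 1.571 rad (90.0°) between the endpoints.
Interpolate at f = 0.80 with slerp weights a = sin((1−f)δ)/sin δ ≈ 0.309, b = sin(fδ)/sin δ ≈ 0.951.
p = a·p₁ + b·p₂ ≈ (0.641, -0.727, -0.246); φ = arcsin(p_z) ≈ -14.25°, λ = atan2(p_y, p_x) ≈ -48.59°.

≈ lat -14°, lon -49°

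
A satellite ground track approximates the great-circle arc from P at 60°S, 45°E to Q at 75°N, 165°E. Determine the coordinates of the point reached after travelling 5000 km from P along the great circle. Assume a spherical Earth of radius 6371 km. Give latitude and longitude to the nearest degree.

Write both endpoints as unit vectors p₁, p₂ with components (cos φ cos λ, cos φ sin λ, sin φ).
The central angle between the endpoints is δ = arccos(p₁·p₂) ≈ 2.693 rad (154.3°). The total great-circle distance is δ·R ≈ 2.693 × 6371 ≈ 17159 km, so the target fraction is f = 5000/17159 ≈ 0.291.
Interpolate at f ≈ 0.291 with slerp weights a = sin((1−f)δ)/sin δ ≈ 2.177, b = sin(fδ)/sin δ ≈ 1.631.
p = a·p₁ + b·p₂ ≈ (0.362, 0.879, -0.310); φ = arcsin(p_z) ≈ -18.08°, λ = atan2(p_y, p_x) ≈ 67.61°.

≈ 18°S, 68°E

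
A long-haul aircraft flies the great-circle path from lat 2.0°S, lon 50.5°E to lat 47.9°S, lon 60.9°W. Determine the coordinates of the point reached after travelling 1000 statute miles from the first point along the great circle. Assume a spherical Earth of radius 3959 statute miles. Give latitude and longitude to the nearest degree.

Write both endpoints as unit vectors p₁, p₂ with components (cos φ cos λ, cos φ sin λ, sin φ).
The central angle between the endpoints is δ = arccos(p₁·p₂) ≈ 1.791 rad (102.6°). The total great-circle distance is δ·R ≈ 1.791 × 3959 ≈ 7091 mi, so the target fraction is f = 1000/7091 ≈ 0.141.
Interpolate at f ≈ 0.141 with slerp weights a = sin((1−f)δ)/sin δ ≈ 1.024, b = sin(fδ)/sin δ ≈ 0.256.
p = a·p₁ + b·p₂ ≈ (0.735, 0.640, -0.226); φ = arcsin(p_z) ≈ -13.05°, λ = atan2(p_y, p_x) ≈ 41.06°.

≈ lat 13°S, lon 41°E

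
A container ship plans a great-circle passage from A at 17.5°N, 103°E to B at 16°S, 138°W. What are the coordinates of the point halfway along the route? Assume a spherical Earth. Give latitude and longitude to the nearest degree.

Convert each endpoint to a unit vector on the sphere (x = cos φ cos λ, y = cos φ sin λ, z = sin φ).
The central angle between the endpoints is δ = arccos(p₁·p₂) ≈ 2.126 rad (121.8°).
Interpolate at f = 1/2 with slerp weights a = sin((1−f)δ)/sin δ ≈ 1.029, b = sin(fδ)/sin δ ≈ 1.029.
p = a·p₁ + b·p₂ ≈ (-0.955, 0.294, 0.026); φ = arcsin(p_z) ≈ 1.48°, λ = atan2(p_y, p_x) ≈ 162.88°.

≈ 1°N, 163°E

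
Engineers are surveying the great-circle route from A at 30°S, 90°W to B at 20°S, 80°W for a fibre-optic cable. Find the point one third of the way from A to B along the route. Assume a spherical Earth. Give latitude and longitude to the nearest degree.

≈ 27°S, 86°W

The haversine formula gives a central angle δ ≈ 0.235 rad (13.5°) between the endpoints.
Interpolate at f = 1/3 with slerp weights a = sin((1−f)δ)/sin δ ≈ 0.670, b = sin(fδ)/sin δ ≈ 0.336.
p = a·p₁ + b·p₂ ≈ (0.055, -0.891, -0.450); φ = arcsin(p_z) ≈ -26.74°, λ = atan2(p_y, p_x) ≈ -86.48°.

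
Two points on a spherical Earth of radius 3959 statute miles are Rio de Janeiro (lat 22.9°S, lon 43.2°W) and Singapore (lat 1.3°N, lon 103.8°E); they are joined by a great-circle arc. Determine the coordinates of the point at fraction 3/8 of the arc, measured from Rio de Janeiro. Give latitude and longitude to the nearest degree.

Write both endpoints as unit vectors p₁, p₂ with components (cos φ cos λ, cos φ sin λ, sin φ).
The central angle between the endpoints is δ = arccos(p₁·p₂) ≈ 2.467 rad (141.4°).
Interpolate at f = 3/8 with slerp weights a = sin((1−f)δ)/sin δ ≈ 1.601, b = sin(fδ)/sin δ ≈ 1.280.
p = a·p₁ + b·p₂ ≈ (0.770, 0.233, -0.594); φ = arcsin(p_z) ≈ -36.44°, λ = atan2(p_y, p_x) ≈ 16.80°.

≈ lat 36°S, lon 17°E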